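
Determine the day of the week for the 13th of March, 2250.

Wednesday

Doomsday rule: the anchor day for the 2200s is Friday. For year 50: 50÷12 = 4 r 2, and 2÷4 = 0, so 4+2+0 = 6.
Friday + 6 ≡ Thursday — that's 2250's doomsday.
In March the doomsday date is Mar 14.
Mar 13 is 1 day before Mar 14; 1 mod 7 = 1, so Thursday − 1 = Wednesday.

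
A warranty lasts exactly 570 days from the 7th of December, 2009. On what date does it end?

+365 (one year) → Dec 7, 2010 (205 left).
Dec has 31 days: +25 → Jan 1, 2011 (180 left).
Jan has 31 days: +31 → Feb 1, 2011 (149 left).
Feb has 28 days: +28 → Mar 1, 2011 (121 left).
Mar has 31 days: +31 → Apr 1, 2011 (90 left).
Apr has 30 days: +30 → May 1, 2011 (60 left).
May has 31 days: +31 → Jun 1, 2011 (29 left).
+29 → Jun 30, 2011.

June 30, 2011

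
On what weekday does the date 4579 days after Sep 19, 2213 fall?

Monday

First find the weekday of Sep 19, 2213. Doomsday rule: the anchor day for the 2200s is Friday. For year 13: 13÷12 = 1 r 1, and 1÷4 = 0, so 1+1+0 = 2.
Friday + 2 ≡ Sunday — that's 2213's doomsday.
In September the doomsday date is Sep 5.
Sep 19 is 14 days after Sep 5; 14 mod 7 = 0, so Sunday + 0 = Sunday.
4579 mod 7 = 1, so 4579 days after a Sunday is Sunday + 1 = Monday.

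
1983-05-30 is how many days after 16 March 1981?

805

Mar 16, 1981 → Mar 16, 1982: 365 days.
Mar 16, 1982 → Mar 16, 1983: 365 days.
Mar 16, 1983 → Apr 16, 1983: 31 days (March has 31).
Apr 16, 1983 → May 16, 1983: 30 days (April has 30).
May 16, 1983 → May 30, 1983: 14 days.
Total: 805 days.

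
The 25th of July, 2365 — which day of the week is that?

Doomsday rule: the anchor day for the 2300s is Wednesday. For year 65: 65÷12 = 5 r 5, and 5÷4 = 1, so 5+5+1 = 11.
Wednesday + 11 ≡ Sunday — that's 2365's doomsday.
In July the doomsday date is Jul 11.
Jul 25 is 14 days after Jul 11; 14 mod 7 = 0, so Sunday + 0 = Sunday.

Sunday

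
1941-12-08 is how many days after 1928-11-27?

4759

Nov 27, 1928 → Nov 27, 1929: 365 days.
Nov 27, 1929 → Nov 27, 1930: 365 days.
Nov 27, 1930 → Nov 27, 1931: 365 days.
Nov 27, 1931 → Nov 27, 1932: 366 days (Feb 29, 1932 is in that span).
Nov 27, 1932 → Nov 27, 1933: 365 days.
Nov 27, 1933 → Nov 27, 1934: 365 days.
Nov 27, 1934 → Nov 27, 1935: 365 days.
Nov 27, 1935 → Nov 27, 1936: 366 days (Feb 29, 1936 is in that span).
Nov 27, 1936 → Nov 27, 1937: 365 days.
Nov 27, 1937 → Nov 27, 1938: 365 days.
Nov 27, 1938 → Nov 27, 1939: 365 days.
Nov 27, 1939 → Nov 27, 1940: 366 days (Feb 29, 1940 is in that span).
Nov 27, 1940 → Dec 27, 1940: 30 days (November has 30).
Dec 27, 1940 → Jan 27, 1941: 31 days (December has 31).
Jan 27, 1941 → Feb 27, 1941: 31 days (January has 31).
Feb 27, 1941 → Mar 27, 1941: 28 days (February has 28).
Mar 27, 1941 → Apr 27, 1941: 31 days (March has 31).
Apr 27, 1941 → May 27, 1941: 30 days (April has 30).
May 27, 1941 → Jun 27, 1941: 31 days (May has 31).
Jun 27, 1941 → Jul 27, 1941: 30 days (June has 30).
Jul 27, 1941 → Aug 27, 1941: 31 days (July has 31).
Aug 27, 1941 → Sep 27, 1941: 31 days (August has 31).
Sep 27, 1941 → Oct 27, 1941: 30 days (September has 30).
Oct 27, 1941 → Nov 27, 1941: 31 days (October has 31).
Nov 27, 1941 → Dec 8, 1941: 11 days.
Total: 4759 days.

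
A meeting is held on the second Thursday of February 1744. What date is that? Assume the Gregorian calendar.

February 1, 1744 is a Saturday.
The first Thursday is therefore February 6 (5 days later).
The second Thursday is 6 + 1×7 = February 13.

February 13, 1744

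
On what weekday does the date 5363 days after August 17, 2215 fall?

First find the weekday of Aug 17, 2215. Doomsday rule: the anchor day for the 2200s is Friday. For year 15: 15÷12 = 1 r 3, and 3÷4 = 0, so 1+3+0 = 4.
Friday + 4 ≡ Tuesday — that's 2215's doomsday.
In August the doomsday date is Aug 8.
Aug 17 is 9 days after Aug 8; 9 mod 7 = 2, so Tuesday + 2 = Thursday.
5363 mod 7 = 1, so 5363 days after a Thursday is Thursday + 1 = Friday.

Friday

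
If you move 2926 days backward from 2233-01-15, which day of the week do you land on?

First find the weekday of Jan 15, 2233. Doomsday rule: the anchor day for the 2200s is Friday. For year 33: 33÷12 = 2 r 9, and 9÷4 = 2, so 2+9+2 = 13.
Friday + 13 ≡ Thursday — that's 2233's doomsday.
In January the doomsday date is Jan 3 (2233 is not a leap year).
Jan 15 is 12 days after Jan 3; 12 mod 7 = 5, so Thursday + 5 = Tuesday.
2926 mod 7 = 0, so 2926 days before a Tuesday is Tuesday − 0 = Tuesday.

Tuesday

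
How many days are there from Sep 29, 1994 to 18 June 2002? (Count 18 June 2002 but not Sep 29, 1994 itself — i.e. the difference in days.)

Sep 29, 1994 → Sep 29, 1995: 365 days.
Sep 29, 1995 → Sep 29, 1996: 366 days (Feb 29, 1996 is in that span).
Sep 29, 1996 → Sep 29, 1997: 365 days.
Sep 29, 1997 → Sep 29, 1998: 365 days.
Sep 29, 1998 → Sep 29, 1999: 365 days.
Sep 29, 1999 → Sep 29, 2000: 366 days (Feb 29, 2000 is in that span).
Sep 29, 2000 → Sep 29, 2001: 365 days.
Sep 29, 2001 → Oct 29, 2001: 30 days (September has 30).
Oct 29, 2001 → Nov 29, 2001: 31 days (October has 31).
Nov 29, 2001 → Dec 29, 2001: 30 days (November has 30).
Dec 29, 2001 → Jan 29, 2002: 31 days (December has 31).
Jan 29, 2002 → Feb 28, 2002: 30 days (January has 31).
Feb 28, 2002 → Mar 28, 2002: 28 days (February has 28).
Mar 28, 2002 → Apr 28, 2002: 31 days (March has 31).
Apr 28, 2002 → May 28, 2002: 30 days (April has 30).
May 28, 2002 → Jun 18, 2002: 21 days.
Total: 2819 days.

2819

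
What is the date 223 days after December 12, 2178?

Dec has 31 days: +20 → Jan 1, 2179 (203 left).
Jan has 31 days: +31 → Feb 1, 2179 (172 left).
Feb has 28 days: +28 → Mar 1, 2179 (144 left).
Mar has 31 days: +31 → Apr 1, 2179 (113 left).
Apr has 30 days: +30 → May 1, 2179 (83 left).
May has 31 days: +31 → Jun 1, 2179 (52 left).
Jun has 30 days: +30 → Jul 1, 2179 (22 left).
+22 → Jul 23, 2179.

July 23, 2179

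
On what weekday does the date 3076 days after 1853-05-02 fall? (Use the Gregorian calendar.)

May 2, 1853 is a Monday.
3076 mod 7 = 3, so 3076 days after a Monday is Monday + 3 = Thursday.

Thursday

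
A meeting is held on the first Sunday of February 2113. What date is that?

February 5, 2113

February 1, 2113 is a Wednesday.
The first Sunday is therefore February 5 (4 days later).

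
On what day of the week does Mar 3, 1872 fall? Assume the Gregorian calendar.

Doomsday rule: the anchor day for the 1800s is Friday. For year 72: 72÷12 = 6 r 0, and 0÷4 = 0, so 6+0+0 = 6.
Friday + 6 ≡ Thursday — that's 1872's doomsday.
In March the doomsday date is Mar 14.
Mar 3 is 11 days before Mar 14; 11 mod 7 = 4, so Thursday − 4 = Sunday.

Sunday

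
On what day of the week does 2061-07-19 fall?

Tuesday

January 1, 2061 is a Saturday.
Jan 1, 2061 → Feb 1, 2061: 31 days (January has 31).
Feb 1, 2061 → Mar 1, 2061: 28 days (February has 28).
Mar 1, 2061 → Apr 1, 2061: 31 days (March has 31).
Apr 1, 2061 → May 1, 2061: 30 days (April has 30).
May 1, 2061 → Jun 1, 2061: 31 days (May has 31).
Jun 1, 2061 → Jul 1, 2061: 30 days (June has 30).
Jul 1, 2061 → Jul 19, 2061: 18 days.
Total: 199 days.
199 mod 7 = 3, so Saturday + 3 = Tuesday.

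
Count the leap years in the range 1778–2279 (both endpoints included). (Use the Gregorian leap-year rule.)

121

Multiples of 4 in [1778,2279]: 125.
Of those, multiples of 100: 5 (not leap unless ÷400).
Multiples of 400: 1.
Leap years = 125 − 5 + 1 = 121.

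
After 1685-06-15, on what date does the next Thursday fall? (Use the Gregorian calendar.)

Jun 15, 1685 is a Friday.
From Friday to the next Thursday is 6 days.
Jun 15, 1685 + 6 = Jun 21, 1685.

June 21, 1685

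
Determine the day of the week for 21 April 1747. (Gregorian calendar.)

Friday

Doomsday rule: the anchor day for the 1700s is Sunday. For year 47: 47÷12 = 3 r 11, and 11÷4 = 2, so 3+11+2 = 16.
Sunday + 16 ≡ Tuesday — that's 1747's doomsday.
In April the doomsday date is Apr 4.
Apr 21 is 17 days after Apr 4; 17 mod 7 = 3, so Tuesday + 3 = Friday.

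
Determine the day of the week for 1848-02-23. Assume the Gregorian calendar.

Doomsday rule: the anchor day for the 1800s is Friday. For year 48: 48÷12 = 4 r 0, and 0÷4 = 0, so 4+0+0 = 4.
Friday + 4 ≡ Tuesday — that's 1848's doomsday.
In February the doomsday date is Feb 29 (1848 is a leap year (divisible by 4)).
Feb 23 is 6 days before Feb 29; 6 mod 7 = 6, so Tuesday − 6 = Wednesday.

Wednesday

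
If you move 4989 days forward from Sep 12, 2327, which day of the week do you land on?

Saturday

First find the weekday of Sep 12, 2327. Doomsday rule: the anchor day for the 2300s is Wednesday. For year 27: 27÷12 = 2 r 3, and 3÷4 = 0, so 2+3+0 = 5.
Wednesday + 5 ≡ Monday — that's 2327's doomsday.
In September the doomsday date is Sep 5.
Sep 12 is 7 days after Sep 5; 7 mod 7 = 0, so Monday + 0 = Monday.
4989 mod 7 = 5, so 4989 days after a Monday is Monday + 5 = Saturday.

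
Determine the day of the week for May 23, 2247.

Doomsday rule: the anchor day for the 2200s is Friday. For year 47: 47÷12 = 3 r 11, and 11÷4 = 2, so 3+11+2 = 16.
Friday + 16 ≡ Sunday — that's 2247's doomsday.
In May the doomsday date is May 9.
May 23 is 14 days after May 9; 14 mod 7 = 0, so Sunday + 0 = Sunday.

Sunday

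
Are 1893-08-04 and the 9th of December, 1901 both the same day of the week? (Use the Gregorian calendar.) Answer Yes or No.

No

From Aug 4, 1893 to Dec 9, 1901 is 3048 days.
3048 mod 7 = 3, so they are different weekdays.
(Aug 4, 1893 is a Friday; Dec 9, 1901 is a Monday.)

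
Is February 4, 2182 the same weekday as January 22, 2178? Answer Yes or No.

From Jan 22, 2178 to Feb 4, 2182 is 1474 days.
1474 mod 7 = 4, so they are different weekdays.
(Jan 22, 2178 is a Thursday; Feb 4, 2182 is a Monday.)

No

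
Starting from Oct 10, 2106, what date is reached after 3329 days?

November 21, 2115

+365 (one year) → Oct 10, 2107 (2964 left).
+366 (one year; includes Feb 29, 2108) → Oct 10, 2108 (2598 left).
+365 (one year) → Oct 10, 2109 (2233 left).
+365 (one year) → Oct 10, 2110 (1868 left).
+365 (one year) → Oct 10, 2111 (1503 left).
+366 (one year; includes Feb 29, 2112) → Oct 10, 2112 (1137 left).
+365 (one year) → Oct 10, 2113 (772 left).
+365 (one year) → Oct 10, 2114 (407 left).
+365 (one year) → Oct 10, 2115 (42 left).
Oct has 31 days: +22 → Nov 1, 2115 (20 left).
+20 → Nov 21, 2115.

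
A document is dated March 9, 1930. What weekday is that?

Sunday

January 1, 1930 is a Wednesday.
Jan 1, 1930 → Feb 1, 1930: 31 days (January has 31).
Feb 1, 1930 → Mar 1, 1930: 28 days (February has 28).
Mar 1, 1930 → Mar 9, 1930: 8 days.
Total: 67 days.
67 mod 7 = 4, so Wednesday + 4 = Sunday.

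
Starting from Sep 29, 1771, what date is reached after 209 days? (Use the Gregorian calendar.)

April 25, 1772

Sep has 30 days: +2 → Oct 1, 1771 (207 left).
Oct has 31 days: +31 → Nov 1, 1771 (176 left).
Nov has 30 days: +30 → Dec 1, 1771 (146 left).
Dec has 31 days: +31 → Jan 1, 1772 (115 left).
Jan has 31 days: +31 → Feb 1, 1772 (84 left).
Feb has 29 days: +29 → Mar 1, 1772 (55 left).
Mar has 31 days: +31 → Apr 1, 1772 (24 left).
+24 → Apr 25, 1772.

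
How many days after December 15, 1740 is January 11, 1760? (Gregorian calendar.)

Dec 15, 1740 → Dec 15, 1741: 365 days.
Dec 15, 1741 → Dec 15, 1742: 365 days.
Dec 15, 1742 → Dec 15, 1743: 365 days.
Dec 15, 1743 → Dec 15, 1744: 366 days (Feb 29, 1744 is in that span).
Dec 15, 1744 → Dec 15, 1745: 365 days.
Dec 15, 1745 → Dec 15, 1746: 365 days.
Dec 15, 1746 → Dec 15, 1747: 365 days.
Dec 15, 1747 → Dec 15, 1748: 366 days (Feb 29, 1748 is in that span).
Dec 15, 1748 → Dec 15, 1749: 365 days.
Dec 15, 1749 → Dec 15, 1750: 365 days.
Dec 15, 1750 → Dec 15, 1751: 365 days.
Dec 15, 1751 → Dec 15, 1752: 366 days (Feb 29, 1752 is in that span).
Dec 15, 1752 → Dec 15, 1753: 365 days.
Dec 15, 1753 → Dec 15, 1754: 365 days.
Dec 15, 1754 → Dec 15, 1755: 365 days.
Dec 15, 1755 → Dec 15, 1756: 366 days (Feb 29, 1756 is in that span).
Dec 15, 1756 → Dec 15, 1757: 365 days.
Dec 15, 1757 → Dec 15, 1758: 365 days.
Dec 15, 1758 → Jan 15, 1759: 31 days (December has 31).
Jan 15, 1759 → Feb 15, 1759: 31 days (January has 31).
Feb 15, 1759 → Mar 15, 1759: 28 days (February has 28).
Mar 15, 1759 → Apr 15, 1759: 31 days (March has 31).
Apr 15, 1759 → May 15, 1759: 30 days (April has 30).
May 15, 1759 → Jun 15, 1759: 31 days (May has 31).
Jun 15, 1759 → Jul 15, 1759: 30 days (June has 30).
Jul 15, 1759 → Aug 15, 1759: 31 days (July has 31).
Aug 15, 1759 → Sep 15, 1759: 31 days (August has 31).
Sep 15, 1759 → Oct 15, 1759: 30 days (September has 30).
Oct 15, 1759 → Nov 15, 1759: 31 days (October has 31).
Nov 15, 1759 → Dec 15, 1759: 30 days (November has 30).
Dec 15, 1759 → Jan 11, 1760: 27 days.
Total: 6966 days.

6966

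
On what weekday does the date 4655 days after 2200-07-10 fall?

Thursday

First find the weekday of Jul 10, 2200. Doomsday rule: the anchor day for the 2200s is Friday. For year 00: 0÷12 = 0 r 0, and 0÷4 = 0, so 0+0+0 = 0.
Friday + 0 ≡ Friday — that's 2200's doomsday.
In July the doomsday date is Jul 11.
Jul 10 is 1 day before Jul 11; 1 mod 7 = 1, so Friday − 1 = Thursday.
4655 mod 7 = 0, so 4655 days after a Thursday is Thursday + 0 = Thursday.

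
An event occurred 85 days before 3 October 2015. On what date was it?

July 10, 2015

−3 → Sep 30, 2015 (end of Sep, 30 days; 82 left).
−30 → Aug 31, 2015 (end of Aug, 31 days; 52 left).
−31 → Jul 31, 2015 (end of Jul, 31 days; 21 left).
−21 → Jul 10, 2015.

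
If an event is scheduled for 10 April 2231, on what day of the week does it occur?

Doomsday rule: the anchor day for the 2200s is Friday. For year 31: 31÷12 = 2 r 7, and 7÷4 = 1, so 2+7+1 = 10.
Friday + 10 ≡ Monday — that's 2231's doomsday.
In April the doomsday date is Apr 4.
Apr 10 is 6 days after Apr 4; 6 mod 7 = 6, so Monday + 6 = Sunday.

Sunday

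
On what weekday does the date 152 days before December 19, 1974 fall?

Saturday

Dec 19, 1974 is a Thursday.
152 mod 7 = 5, so 152 days before a Thursday is Thursday − 5 = Saturday.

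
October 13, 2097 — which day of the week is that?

January 1, 2097 is a Tuesday.
Jan 1, 2097 → Feb 1, 2097: 31 days (January has 31).
Feb 1, 2097 → Mar 1, 2097: 28 days (February has 28).
Mar 1, 2097 → Apr 1, 2097: 31 days (March has 31).
Apr 1, 2097 → May 1, 2097: 30 days (April has 30).
May 1, 2097 → Jun 1, 2097: 31 days (May has 31).
Jun 1, 2097 → Jul 1, 2097: 30 days (June has 30).
Jul 1, 2097 → Aug 1, 2097: 31 days (July has 31).
Aug 1, 2097 → Sep 1, 2097: 31 days (August has 31).
Sep 1, 2097 → Oct 1, 2097: 30 days (September has 30).
Oct 1, 2097 → Oct 13, 2097: 12 days.
Total: 285 days.
285 mod 7 = 5, so Tuesday + 5 = Sunday.

Sunday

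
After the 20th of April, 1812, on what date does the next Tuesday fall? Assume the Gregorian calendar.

April 21, 1812

Apr 20, 1812 is a Monday.
From Monday to the next Tuesday is 1 day.
Apr 20, 1812 + 1 = Apr 21, 1812.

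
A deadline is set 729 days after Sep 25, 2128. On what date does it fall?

September 24, 2130

+365 (one year) → Sep 25, 2129 (364 left).
Sep has 30 days: +6 → Oct 1, 2129 (358 left).
Oct has 31 days: +31 → Nov 1, 2129 (327 left).
Nov has 30 days: +30 → Dec 1, 2129 (297 left).
Dec has 31 days: +31 → Jan 1, 2130 (266 left).
Jan has 31 days: +31 → Feb 1, 2130 (235 left).
Feb has 28 days: +28 → Mar 1, 2130 (207 left).
Mar has 31 days: +31 → Apr 1, 2130 (176 left).
Apr has 30 days: +30 → May 1, 2130 (146 left).
May has 31 days: +31 → Jun 1, 2130 (115 left).
Jun has 30 days: +30 → Jul 1, 2130 (85 left).
Jul has 31 days: +31 → Aug 1, 2130 (54 left).
Aug has 31 days: +31 → Sep 1, 2130 (23 left).
+23 → Sep 24, 2130.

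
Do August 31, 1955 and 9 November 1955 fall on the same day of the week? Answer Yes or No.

From Aug 31, 1955 to Nov 9, 1955 is 70 days.
70 mod 7 = 0, so they are the same weekday.
(Aug 31, 1955 is a Wednesday; Nov 9, 1955 is a Wednesday.)

Yes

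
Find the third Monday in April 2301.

April 1, 2301 is a Monday.
The first Monday is therefore April 1 (same day).
The third Monday is 1 + 2×7 = April 15.

April 15, 2301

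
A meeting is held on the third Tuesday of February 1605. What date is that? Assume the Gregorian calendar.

February 15, 1605

February 1, 1605 is a Tuesday.
The first Tuesday is therefore February 1 (same day).
The third Tuesday is 1 + 2×7 = February 15.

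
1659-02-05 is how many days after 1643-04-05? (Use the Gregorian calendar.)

5785

Apr 5, 1643 → Apr 5, 1644: 366 days (Feb 29, 1644 is in that span).
Apr 5, 1644 → Apr 5, 1645: 365 days.
Apr 5, 1645 → Apr 5, 1646: 365 days.
Apr 5, 1646 → Apr 5, 1647: 365 days.
Apr 5, 1647 → Apr 5, 1648: 366 days (Feb 29, 1648 is in that span).
Apr 5, 1648 → Apr 5, 1649: 365 days.
Apr 5, 1649 → Apr 5, 1650: 365 days.
Apr 5, 1650 → Apr 5, 1651: 365 days.
Apr 5, 1651 → Apr 5, 1652: 366 days (Feb 29, 1652 is in that span).
Apr 5, 1652 → Apr 5, 1653: 365 days.
Apr 5, 1653 → Apr 5, 1654: 365 days.
Apr 5, 1654 → Apr 5, 1655: 365 days.
Apr 5, 1655 → Apr 5, 1656: 366 days (Feb 29, 1656 is in that span).
Apr 5, 1656 → Apr 5, 1657: 365 days.
Apr 5, 1657 → Apr 5, 1658: 365 days.
Apr 5, 1658 → May 5, 1658: 30 days (April has 30).
May 5, 1658 → Jun 5, 1658: 31 days (May has 31).
Jun 5, 1658 → Jul 5, 1658: 30 days (June has 30).
Jul 5, 1658 → Aug 5, 1658: 31 days (July has 31).
Aug 5, 1658 → Sep 5, 1658: 31 days (August has 31).
Sep 5, 1658 → Oct 5, 1658: 30 days (September has 30).
Oct 5, 1658 → Nov 5, 1658: 31 days (October has 31).
Nov 5, 1658 → Dec 5, 1658: 30 days (November has 30).
Dec 5, 1658 → Jan 5, 1659: 31 days (December has 31).
Jan 5, 1659 → Feb 5, 1659: 31 days.
Total: 5785 days.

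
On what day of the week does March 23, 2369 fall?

Doomsday rule: the anchor day for the 2300s is Wednesday. For year 69: 69÷12 = 5 r 9, and 9÷4 = 2, so 5+9+2 = 16.
Wednesday + 16 ≡ Friday — that's 2369's doomsday.
In March the doomsday date is Mar 14.
Mar 23 is 9 days after Mar 14; 9 mod 7 = 2, so Friday + 2 = Sunday.

Sunday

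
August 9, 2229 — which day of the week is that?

Doomsday rule: the anchor day for the 2200s is Friday. For year 29: 29÷12 = 2 r 5, and 5÷4 = 1, so 2+5+1 = 8.
Friday + 8 ≡ Saturday — that's 2229's doomsday.
In August the doomsday date is Aug 8.
Aug 9 is 1 day after Aug 8; 1 mod 7 = 1, so Saturday + 1 = Sunday.

Sunday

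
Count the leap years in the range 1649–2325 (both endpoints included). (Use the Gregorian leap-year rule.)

163

Multiples of 4 in [1649,2325]: 169.
Of those, multiples of 100: 7 (not leap unless ÷400).
Multiples of 400: 1.
Leap years = 169 − 7 + 1 = 163.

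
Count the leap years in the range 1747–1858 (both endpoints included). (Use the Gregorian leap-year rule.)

27

Multiples of 4 in [1747,1858]: 28.
Of those, multiples of 100: 1 (not leap unless ÷400).
Multiples of 400: 0.
Leap years = 28 − 1 + 0 = 27.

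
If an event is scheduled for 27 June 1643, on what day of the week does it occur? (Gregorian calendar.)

Doomsday rule: the anchor day for the 1600s is Tuesday. For year 43: 43÷12 = 3 r 7, and 7÷4 = 1, so 3+7+1 = 11.
Tuesday + 11 ≡ Saturday — that's 1643's doomsday.
In June the doomsday date is Jun 6.
Jun 27 is 21 days after Jun 6; 21 mod 7 = 0, so Saturday + 0 = Saturday.

Saturday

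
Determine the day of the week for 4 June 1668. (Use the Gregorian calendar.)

Monday

Doomsday rule: the anchor day for the 1600s is Tuesday. For year 68: 68÷12 = 5 r 8, and 8÷4 = 2, so 5+8+2 = 15.
Tuesday + 15 ≡ Wednesday — that's 1668's doomsday.
In June the doomsday date is Jun 6.
Jun 4 is 2 days before Jun 6; 2 mod 7 = 2, so Wednesday − 2 = Monday.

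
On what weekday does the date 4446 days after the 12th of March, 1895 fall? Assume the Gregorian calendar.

Wednesday

First find the weekday of Mar 12, 1895. Doomsday rule: the anchor day for the 1800s is Friday. For year 95: 95÷12 = 7 r 11, and 11÷4 = 2, so 7+11+2 = 20.
Friday + 20 ≡ Thursday — that's 1895's doomsday.
In March the doomsday date is Mar 14.
Mar 12 is 2 days before Mar 14; 2 mod 7 = 2, so Thursday − 2 = Tuesday.
4446 mod 7 = 1, so 4446 days after a Tuesday is Tuesday + 1 = Wednesday.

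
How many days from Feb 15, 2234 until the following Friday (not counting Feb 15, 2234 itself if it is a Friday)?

Feb 15, 2234 is a Saturday.
From Saturday to the next Friday is 6 days.

6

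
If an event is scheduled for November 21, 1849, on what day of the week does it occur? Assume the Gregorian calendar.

Doomsday rule: the anchor day for the 1800s is Friday. For year 49: 49÷12 = 4 r 1, and 1÷4 = 0, so 4+1+0 = 5.
Friday + 5 ≡ Wednesday — that's 1849's doomsday.
In November the doomsday date is Nov 7.
Nov 21 is 14 days after Nov 7; 14 mod 7 = 0, so Wednesday + 0 = Wednesday.

Wednesday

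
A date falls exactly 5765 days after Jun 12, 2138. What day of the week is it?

First find the weekday of Jun 12, 2138. Doomsday rule: the anchor day for the 2100s is Sunday. For year 38: 38÷12 = 3 r 2, and 2÷4 = 0, so 3+2+0 = 5.
Sunday + 5 ≡ Friday — that's 2138's doomsday.
In June the doomsday date is Jun 6.
Jun 12 is 6 days after Jun 6; 6 mod 7 = 6, so Friday + 6 = Thursday.
5765 mod 7 = 4, so 5765 days after a Thursday is Thursday + 4 = Monday.

Monday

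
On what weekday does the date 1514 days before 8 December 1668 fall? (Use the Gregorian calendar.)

Dec 8, 1668 is a Saturday.
1514 mod 7 = 2, so 1514 days before a Saturday is Saturday − 2 = Thursday.

Thursday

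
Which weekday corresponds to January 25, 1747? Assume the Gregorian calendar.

Doomsday rule: the anchor day for the 1700s is Sunday. For year 47: 47÷12 = 3 r 11, and 11÷4 = 2, so 3+11+2 = 16.
Sunday + 16 ≡ Tuesday — that's 1747's doomsday.
In January the doomsday date is Jan 3 (1747 is not a leap year).
Jan 25 is 22 days after Jan 3; 22 mod 7 = 1, so Tuesday + 1 = Wednesday.

Wednesday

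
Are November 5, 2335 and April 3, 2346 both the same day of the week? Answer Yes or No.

No

From Nov 5, 2335 to Apr 3, 2346 is 3802 days.
3802 mod 7 = 1, so they are different weekdays.
(Nov 5, 2335 is a Tuesday; Apr 3, 2346 is a Wednesday.)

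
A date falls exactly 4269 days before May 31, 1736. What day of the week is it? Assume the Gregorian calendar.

Friday

May 31, 1736 is a Thursday.
4269 mod 7 = 6, so 4269 days before a Thursday is Thursday − 6 = Friday.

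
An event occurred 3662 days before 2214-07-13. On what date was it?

July 3, 2204

−365 (one year) → Jul 13, 2213 (3297 left).
−365 (one year) → Jul 13, 2212 (2932 left).
−366 (one year; includes Feb 29, 2212) → Jul 13, 2211 (2566 left).
−365 (one year) → Jul 13, 2210 (2201 left).
−365 (one year) → Jul 13, 2209 (1836 left).
−365 (one year) → Jul 13, 2208 (1471 left).
−366 (one year; includes Feb 29, 2208) → Jul 13, 2207 (1105 left).
−365 (one year) → Jul 13, 2206 (740 left).
−365 (one year) → Jul 13, 2205 (375 left).
−13 → Jun 30, 2205 (end of Jun, 30 days; 362 left).
−30 → May 31, 2205 (end of May, 31 days; 332 left).
−31 → Apr 30, 2205 (end of Apr, 30 days; 301 left).
−30 → Mar 31, 2205 (end of Mar, 31 days; 271 left).
−31 → Feb 28, 2205 (end of Feb, 28 days; 240 left).
−28 → Jan 31, 2205 (end of Jan, 31 days; 212 left).
−31 → Dec 31, 2204 (end of Dec, 31 days; 181 left).
−31 → Nov 30, 2204 (end of Nov, 30 days; 150 left).
−30 → Oct 31, 2204 (end of Oct, 31 days; 120 left).
−31 → Sep 30, 2204 (end of Sep, 30 days; 89 left).
−30 → Aug 31, 2204 (end of Aug, 31 days; 59 left).
−31 → Jul 31, 2204 (end of Jul, 31 days; 28 left).
−28 → Jul 3, 2204.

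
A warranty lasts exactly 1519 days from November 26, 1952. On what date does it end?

January 23, 1957

+365 (one year) → Nov 26, 1953 (1154 left).
+365 (one year) → Nov 26, 1954 (789 left).
+365 (one year) → Nov 26, 1955 (424 left).
+366 (one year; includes Feb 29, 1956) → Nov 26, 1956 (58 left).
Nov has 30 days: +5 → Dec 1, 1956 (53 left).
Dec has 31 days: +31 → Jan 1, 1957 (22 left).
+22 → Jan 23, 1957.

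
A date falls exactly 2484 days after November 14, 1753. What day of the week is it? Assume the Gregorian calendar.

First find the weekday of Nov 14, 1753. Doomsday rule: the anchor day for the 1700s is Sunday. For year 53: 53÷12 = 4 r 5, and 5÷4 = 1, so 4+5+1 = 10.
Sunday + 10 ≡ Wednesday — that's 1753's doomsday.
In November the doomsday date is Nov 7.
Nov 14 is 7 days after Nov 7; 7 mod 7 = 0, so Wednesday + 0 = Wednesday.
2484 mod 7 = 6, so 2484 days after a Wednesday is Wednesday + 6 = Tuesday.

Tuesday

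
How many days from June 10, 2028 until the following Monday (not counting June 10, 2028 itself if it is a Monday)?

2

Jun 10, 2028 is a Saturday.
From Saturday to the next Monday is 2 days.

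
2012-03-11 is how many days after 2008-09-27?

Sep 27, 2008 → Sep 27, 2009: 365 days.
Sep 27, 2009 → Sep 27, 2010: 365 days.
Sep 27, 2010 → Sep 27, 2011: 365 days.
Sep 27, 2011 → Oct 27, 2011: 30 days (September has 30).
Oct 27, 2011 → Nov 27, 2011: 31 days (October has 31).
Nov 27, 2011 → Dec 27, 2011: 30 days (November has 30).
Dec 27, 2011 → Jan 27, 2012: 31 days (December has 31).
Jan 27, 2012 → Feb 27, 2012: 31 days (January has 31).
Feb 27, 2012 → Mar 11, 2012: 13 days.
Total: 1261 days.

1261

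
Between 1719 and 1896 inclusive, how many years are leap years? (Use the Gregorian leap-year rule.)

44

Multiples of 4 in [1719,1896]: 45.
Of those, multiples of 100: 1 (not leap unless ÷400).
Multiples of 400: 0.
Leap years = 45 − 1 + 0 = 44.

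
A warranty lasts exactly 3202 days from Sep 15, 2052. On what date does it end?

June 22, 2061

+365 (one year) → Sep 15, 2053 (2837 left).
+365 (one year) → Sep 15, 2054 (2472 left).
+365 (one year) → Sep 15, 2055 (2107 left).
+366 (one year; includes Feb 29, 2056) → Sep 15, 2056 (1741 left).
+365 (one year) → Sep 15, 2057 (1376 left).
+365 (one year) → Sep 15, 2058 (1011 left).
+365 (one year) → Sep 15, 2059 (646 left).
+366 (one year; includes Feb 29, 2060) → Sep 15, 2060 (280 left).
Sep has 30 days: +16 → Oct 1, 2060 (264 left).
Oct has 31 days: +31 → Nov 1, 2060 (233 left).
Nov has 30 days: +30 → Dec 1, 2060 (203 left).
Dec has 31 days: +31 → Jan 1, 2061 (172 left).
Jan has 31 days: +31 → Feb 1, 2061 (141 left).
Feb has 28 days: +28 → Mar 1, 2061 (113 left).
Mar has 31 days: +31 → Apr 1, 2061 (82 left).
Apr has 30 days: +30 → May 1, 2061 (52 left).
May has 31 days: +31 → Jun 1, 2061 (21 left).
+21 → Jun 22, 2061.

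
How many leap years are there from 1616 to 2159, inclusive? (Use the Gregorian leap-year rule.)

132

Multiples of 4 in [1616,2159]: 136.
Of those, multiples of 100: 5 (not leap unless ÷400).
Multiples of 400: 1.
Leap years = 136 − 5 + 1 = 132.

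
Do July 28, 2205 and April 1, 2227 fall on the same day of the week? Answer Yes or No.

Yes

From Jul 28, 2205 to Apr 1, 2227 is 7917 days.
7917 mod 7 = 0, so they are the same weekday.
(Jul 28, 2205 is a Sunday; Apr 1, 2227 is a Sunday.)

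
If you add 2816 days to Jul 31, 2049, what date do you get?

+365 (one year) → Jul 31, 2050 (2451 left).
+365 (one year) → Jul 31, 2051 (2086 left).
+366 (one year; includes Feb 29, 2052) → Jul 31, 2052 (1720 left).
+365 (one year) → Jul 31, 2053 (1355 left).
+365 (one year) → Jul 31, 2054 (990 left).
+365 (one year) → Jul 31, 2055 (625 left).
+366 (one year; includes Feb 29, 2056) → Jul 31, 2056 (259 left).
Jul has 31 days: +1 → Aug 1, 2056 (258 left).
Aug has 31 days: +31 → Sep 1, 2056 (227 left).
Sep has 30 days: +30 → Oct 1, 2056 (197 left).
Oct has 31 days: +31 → Nov 1, 2056 (166 left).
Nov has 30 days: +30 → Dec 1, 2056 (136 left).
Dec has 31 days: +31 → Jan 1, 2057 (105 left).
Jan has 31 days: +31 → Feb 1, 2057 (74 left).
Feb has 28 days: +28 → Mar 1, 2057 (46 left).
Mar has 31 days: +31 → Apr 1, 2057 (15 left).
+15 → Apr 16, 2057.

April 16, 2057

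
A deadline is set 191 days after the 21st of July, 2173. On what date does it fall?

Jul has 31 days: +11 → Aug 1, 2173 (180 left).
Aug has 31 days: +31 → Sep 1, 2173 (149 left).
Sep has 30 days: +30 → Oct 1, 2173 (119 left).
Oct has 31 days: +31 → Nov 1, 2173 (88 left).
Nov has 30 days: +30 → Dec 1, 2173 (58 left).
Dec has 31 days: +31 → Jan 1, 2174 (27 left).
+27 → Jan 28, 2174.

January 28, 2174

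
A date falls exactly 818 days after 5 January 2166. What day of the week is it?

Jan 5, 2166 is a Sunday.
818 mod 7 = 6, so 818 days after a Sunday is Sunday + 6 = Saturday.

Saturday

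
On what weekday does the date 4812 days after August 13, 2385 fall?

Friday

First find the weekday of Aug 13, 2385. Doomsday rule: the anchor day for the 2300s is Wednesday. For year 85: 85÷12 = 7 r 1, and 1÷4 = 0, so 7+1+0 = 8.
Wednesday + 8 ≡ Thursday — that's 2385's doomsday.
In August the doomsday date is Aug 8.
Aug 13 is 5 days after Aug 8; 5 mod 7 = 5, so Thursday + 5 = Tuesday.
4812 mod 7 = 3, so 4812 days after a Tuesday is Tuesday + 3 = Friday.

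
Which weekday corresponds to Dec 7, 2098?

January 1, 2098 is a Wednesday.
Jan 1, 2098 → Feb 1, 2098: 31 days (January has 31).
Feb 1, 2098 → Mar 1, 2098: 28 days (February has 28).
Mar 1, 2098 → Apr 1, 2098: 31 days (March has 31).
Apr 1, 2098 → May 1, 2098: 30 days (April has 30).
May 1, 2098 → Jun 1, 2098: 31 days (May has 31).
Jun 1, 2098 → Jul 1, 2098: 30 days (June has 30).
Jul 1, 2098 → Aug 1, 2098: 31 days (July has 31).
Aug 1, 2098 → Sep 1, 2098: 31 days (August has 31).
Sep 1, 2098 → Oct 1, 2098: 30 days (September has 30).
Oct 1, 2098 → Nov 1, 2098: 31 days (October has 31).
Nov 1, 2098 → Dec 1, 2098: 30 days (November has 30).
Dec 1, 2098 → Dec 7, 2098: 6 days.
Total: 340 days.
340 mod 7 = 4, so Wednesday + 4 = Sunday.

Sunday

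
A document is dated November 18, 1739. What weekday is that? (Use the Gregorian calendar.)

Wednesday

Doomsday rule: the anchor day for the 1700s is Sunday. For year 39: 39÷12 = 3 r 3, and 3÷4 = 0, so 3+3+0 = 6.
Sunday + 6 ≡ Saturday — that's 1739's doomsday.
In November the doomsday date is Nov 7.
Nov 18 is 11 days after Nov 7; 11 mod 7 = 4, so Saturday + 4 = Wednesday.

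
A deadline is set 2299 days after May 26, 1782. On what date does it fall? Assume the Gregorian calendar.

+365 (one year) → May 26, 1783 (1934 left).
+366 (one year; includes Feb 29, 1784) → May 26, 1784 (1568 left).
+365 (one year) → May 26, 1785 (1203 left).
+365 (one year) → May 26, 1786 (838 left).
+365 (one year) → May 26, 1787 (473 left).
+366 (one year; includes Feb 29, 1788) → May 26, 1788 (107 left).
May has 31 days: +6 → Jun 1, 1788 (101 left).
Jun has 30 days: +30 → Jul 1, 1788 (71 left).
Jul has 31 days: +31 → Aug 1, 1788 (40 left).
Aug has 31 days: +31 → Sep 1, 1788 (9 left).
+9 → Sep 10, 1788.

September 10, 1788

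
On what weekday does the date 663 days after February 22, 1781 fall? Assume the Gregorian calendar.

Tuesday

Feb 22, 1781 is a Thursday.
663 mod 7 = 5, so 663 days after a Thursday is Thursday + 5 = Tuesday.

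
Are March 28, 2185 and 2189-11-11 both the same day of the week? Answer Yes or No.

No

From Mar 28, 2185 to Nov 11, 2189 is 1689 days.
1689 mod 7 = 2, so they are different weekdays.
(Mar 28, 2185 is a Monday; Nov 11, 2189 is a Wednesday.)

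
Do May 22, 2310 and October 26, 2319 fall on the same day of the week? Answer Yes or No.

Yes

From May 22, 2310 to Oct 26, 2319 is 3444 days.
3444 mod 7 = 0, so they are the same weekday.
(May 22, 2310 is a Sunday; Oct 26, 2319 is a Sunday.)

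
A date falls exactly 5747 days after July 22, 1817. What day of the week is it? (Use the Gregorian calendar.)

Jul 22, 1817 is a Tuesday.
5747 mod 7 = 0, so 5747 days after a Tuesday is Tuesday + 0 = Tuesday.

Tuesday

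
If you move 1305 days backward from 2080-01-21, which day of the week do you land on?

Thursday

Jan 21, 2080 is a Sunday.
1305 mod 7 = 3, so 1305 days before a Sunday is Sunday − 3 = Thursday.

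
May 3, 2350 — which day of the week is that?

Wednesday

Doomsday rule: the anchor day for the 2300s is Wednesday. For year 50: 50÷12 = 4 r 2, and 2÷4 = 0, so 4+2+0 = 6.
Wednesday + 6 ≡ Tuesday — that's 2350's doomsday.
In May the doomsday date is May 9.
May 3 is 6 days before May 9; 6 mod 7 = 6, so Tuesday − 6 = Wednesday.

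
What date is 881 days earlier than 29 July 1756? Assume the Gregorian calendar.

−366 (one year; includes Feb 29, 1756) → Jul 29, 1755 (515 left).
−365 (one year) → Jul 29, 1754 (150 left).
−29 → Jun 30, 1754 (end of Jun, 30 days; 121 left).
−30 → May 31, 1754 (end of May, 31 days; 91 left).
−31 → Apr 30, 1754 (end of Apr, 30 days; 60 left).
−30 → Mar 31, 1754 (end of Mar, 31 days; 30 left).
−30 → Mar 1, 1754.

March 1, 1754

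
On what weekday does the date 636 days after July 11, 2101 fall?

First find the weekday of Jul 11, 2101. Doomsday rule: the anchor day for the 2100s is Sunday. For year 01: 1÷12 = 0 r 1, and 1÷4 = 0, so 0+1+0 = 1.
Sunday + 1 ≡ Monday — that's 2101's doomsday.
In July the doomsday date is Jul 11.
Jul 11 is the doomsday itself: Monday.
636 mod 7 = 6, so 636 days after a Monday is Monday + 6 = Sunday.

Sunday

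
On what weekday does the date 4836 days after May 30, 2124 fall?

Monday

May 30, 2124 is a Tuesday.
4836 mod 7 = 6, so 4836 days after a Tuesday is Tuesday + 6 = Monday.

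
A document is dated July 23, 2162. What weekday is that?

Friday

Doomsday rule: the anchor day for the 2100s is Sunday. For year 62: 62÷12 = 5 r 2, and 2÷4 = 0, so 5+2+0 = 7.
Sunday + 7 ≡ Sunday — that's 2162's doomsday.
In July the doomsday date is Jul 11.
Jul 23 is 12 days after Jul 11; 12 mod 7 = 5, so Sunday + 5 = Friday.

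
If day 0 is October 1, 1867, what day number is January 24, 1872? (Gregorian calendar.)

1576

Oct 1, 1867 → Oct 1, 1868: 366 days (Feb 29, 1868 is in that span).
Oct 1, 1868 → Oct 1, 1869: 365 days.
Oct 1, 1869 → Oct 1, 1870: 365 days.
Oct 1, 1870 → Oct 1, 1871: 365 days.
Oct 1, 1871 → Nov 1, 1871: 31 days (October has 31).
Nov 1, 1871 → Dec 1, 1871: 30 days (November has 30).
Dec 1, 1871 → Jan 1, 1872: 31 days (December has 31).
Jan 1, 1872 → Jan 24, 1872: 23 days.
Total: 1576 days.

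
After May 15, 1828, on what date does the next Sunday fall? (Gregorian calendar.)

May 15, 1828 is a Thursday.
From Thursday to the next Sunday is 3 days.
May 15, 1828 + 3 = May 18, 1828.

May 18, 1828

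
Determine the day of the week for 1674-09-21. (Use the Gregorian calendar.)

Friday

Doomsday rule: the anchor day for the 1600s is Tuesday. For year 74: 74÷12 = 6 r 2, and 2÷4 = 0, so 6+2+0 = 8.
Tuesday + 8 ≡ Wednesday — that's 1674's doomsday.
In September the doomsday date is Sep 5.
Sep 21 is 16 days after Sep 5; 16 mod 7 = 2, so Wednesday + 2 = Friday.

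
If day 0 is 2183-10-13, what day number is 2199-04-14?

Oct 13, 2183 → Oct 13, 2184: 366 days (Feb 29, 2184 is in that span).
Oct 13, 2184 → Oct 13, 2185: 365 days.
Oct 13, 2185 → Oct 13, 2186: 365 days.
Oct 13, 2186 → Oct 13, 2187: 365 days.
Oct 13, 2187 → Oct 13, 2188: 366 days (Feb 29, 2188 is in that span).
Oct 13, 2188 → Oct 13, 2189: 365 days.
Oct 13, 2189 → Oct 13, 2190: 365 days.
Oct 13, 2190 → Oct 13, 2191: 365 days.
Oct 13, 2191 → Oct 13, 2192: 366 days (Feb 29, 2192 is in that span).
Oct 13, 2192 → Oct 13, 2193: 365 days.
Oct 13, 2193 → Oct 13, 2194: 365 days.
Oct 13, 2194 → Oct 13, 2195: 365 days.
Oct 13, 2195 → Oct 13, 2196: 366 days (Feb 29, 2196 is in that span).
Oct 13, 2196 → Oct 13, 2197: 365 days.
Oct 13, 2197 → Oct 13, 2198: 365 days.
Oct 13, 2198 → Nov 13, 2198: 31 days (October has 31).
Nov 13, 2198 → Dec 13, 2198: 30 days (November has 30).
Dec 13, 2198 → Jan 13, 2199: 31 days (December has 31).
Jan 13, 2199 → Feb 13, 2199: 31 days (January has 31).
Feb 13, 2199 → Mar 13, 2199: 28 days (February has 28).
Mar 13, 2199 → Apr 13, 2199: 31 days (March has 31).
Apr 13, 2199 → Apr 14, 2199: 1 days.
Total: 5662 days.

5662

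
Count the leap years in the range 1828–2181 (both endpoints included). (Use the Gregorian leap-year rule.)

Multiples of 4 in [1828,2181]: 89.
Of those, multiples of 100: 3 (not leap unless ÷400).
Multiples of 400: 1.
Leap years = 89 − 3 + 1 = 87.

87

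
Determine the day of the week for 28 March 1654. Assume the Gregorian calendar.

Doomsday rule: the anchor day for the 1600s is Tuesday. For year 54: 54÷12 = 4 r 6, and 6÷4 = 1, so 4+6+1 = 11.
Tuesday + 11 ≡ Saturday — that's 1654's doomsday.
In March the doomsday date is Mar 14.
Mar 28 is 14 days after Mar 14; 14 mod 7 = 0, so Saturday + 0 = Saturday.

Saturday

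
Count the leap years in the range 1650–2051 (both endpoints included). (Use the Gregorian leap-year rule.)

Multiples of 4 in [1650,2051]: 100.
Of those, multiples of 100: 4 (not leap unless ÷400).
Multiples of 400: 1.
Leap years = 100 − 4 + 1 = 97.

97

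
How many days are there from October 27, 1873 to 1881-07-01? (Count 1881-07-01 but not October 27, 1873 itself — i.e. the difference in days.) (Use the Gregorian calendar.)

2804

Oct 27, 1873 → Oct 27, 1874: 365 days.
Oct 27, 1874 → Oct 27, 1875: 365 days.
Oct 27, 1875 → Oct 27, 1876: 366 days (Feb 29, 1876 is in that span).
Oct 27, 1876 → Oct 27, 1877: 365 days.
Oct 27, 1877 → Oct 27, 1878: 365 days.
Oct 27, 1878 → Oct 27, 1879: 365 days.
Oct 27, 1879 → Oct 27, 1880: 366 days (Feb 29, 1880 is in that span).
Oct 27, 1880 → Nov 27, 1880: 31 days (October has 31).
Nov 27, 1880 → Dec 27, 1880: 30 days (November has 30).
Dec 27, 1880 → Jan 27, 1881: 31 days (December has 31).
Jan 27, 1881 → Feb 27, 1881: 31 days (January has 31).
Feb 27, 1881 → Mar 27, 1881: 28 days (February has 28).
Mar 27, 1881 → Apr 27, 1881: 31 days (March has 31).
Apr 27, 1881 → May 27, 1881: 30 days (April has 30).
May 27, 1881 → Jun 27, 1881: 31 days (May has 31).
Jun 27, 1881 → Jul 1, 1881: 4 days.
Total: 2804 days.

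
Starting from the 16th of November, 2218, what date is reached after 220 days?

June 24, 2219

Nov has 30 days: +15 → Dec 1, 2218 (205 left).
Dec has 31 days: +31 → Jan 1, 2219 (174 left).
Jan has 31 days: +31 → Feb 1, 2219 (143 left).
Feb has 28 days: +28 → Mar 1, 2219 (115 left).
Mar has 31 days: +31 → Apr 1, 2219 (84 left).
Apr has 30 days: +30 → May 1, 2219 (54 left).
May has 31 days: +31 → Jun 1, 2219 (23 left).
+23 → Jun 24, 2219.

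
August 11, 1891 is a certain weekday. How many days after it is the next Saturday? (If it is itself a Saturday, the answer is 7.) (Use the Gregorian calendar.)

4

Aug 11, 1891 is a Tuesday.
From Tuesday to the next Saturday is 4 days.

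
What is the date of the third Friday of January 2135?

January 1, 2135 is a Saturday.
The first Friday is therefore January 7 (6 days later).
The third Friday is 7 + 2×7 = January 21.

January 21, 2135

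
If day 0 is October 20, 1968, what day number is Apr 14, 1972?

1272

Oct 20, 1968 → Oct 20, 1969: 365 days.
Oct 20, 1969 → Oct 20, 1970: 365 days.
Oct 20, 1970 → Oct 20, 1971: 365 days.
Oct 20, 1971 → Nov 20, 1971: 31 days (October has 31).
Nov 20, 1971 → Dec 20, 1971: 30 days (November has 30).
Dec 20, 1971 → Jan 20, 1972: 31 days (December has 31).
Jan 20, 1972 → Feb 20, 1972: 31 days (January has 31).
Feb 20, 1972 → Mar 20, 1972: 29 days (February has 29).
Mar 20, 1972 → Apr 14, 1972: 25 days.
Total: 1272 days.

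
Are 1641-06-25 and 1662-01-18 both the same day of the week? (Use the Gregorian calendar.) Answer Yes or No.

From Jun 25, 1641 to Jan 18, 1662 is 7512 days.
7512 mod 7 = 1, so they are different weekdays.
(Jun 25, 1641 is a Tuesday; Jan 18, 1662 is a Wednesday.)

No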